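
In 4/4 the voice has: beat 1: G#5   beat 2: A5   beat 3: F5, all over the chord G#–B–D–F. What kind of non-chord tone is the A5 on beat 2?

The harmony at that moment is G# diminished seventh chord (G#, B, D, F); A5 is not a chord tone.
It is approached by step up from G#5 and left by leap down to F5.
Step in, leap out, on a weak beat — an escape tone.

Escape tone.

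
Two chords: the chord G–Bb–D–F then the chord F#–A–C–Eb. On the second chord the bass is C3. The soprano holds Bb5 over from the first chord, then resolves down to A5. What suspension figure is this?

At the second chord the bass is C3. The suspended Bb5 lies a seventh above the bass; after resolving down by step to A5, the interval above the bass becomes a sixth.
Suspension figures are named by those two intervals: 7–6.

7–6 suspension.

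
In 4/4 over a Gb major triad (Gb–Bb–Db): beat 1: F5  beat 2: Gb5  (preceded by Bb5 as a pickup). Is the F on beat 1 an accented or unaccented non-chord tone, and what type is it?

The harmony at that moment is Gb major triad (Gb, Bb, Db); F5 is not a chord tone.
It is approached by leap down from Bb5 and left by step up to Gb5.
Leap in, step out — an appoggiatura.
It falls on the downbeat, so it is accented.

Accented appoggiatura.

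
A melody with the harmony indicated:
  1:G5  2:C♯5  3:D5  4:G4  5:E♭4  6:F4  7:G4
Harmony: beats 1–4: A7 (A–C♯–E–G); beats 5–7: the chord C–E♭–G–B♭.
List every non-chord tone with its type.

D5 (beat 3) — escape tone; F4 (beat 6) — passing tone.

The harmony at that moment is A dominant seventh chord (A, C♯, E, G); D5 is not a chord tone.
It is approached by step up from C♯5 and left by leap down to G4.
Step in, leap out — an escape tone.
The harmony at that moment is C minor seventh chord (C, E♭, G, B♭); F4 is not a chord tone.
It is approached by step up from E♭4 and left by step up to G4.
Step in, step out in the same direction — a passing tone.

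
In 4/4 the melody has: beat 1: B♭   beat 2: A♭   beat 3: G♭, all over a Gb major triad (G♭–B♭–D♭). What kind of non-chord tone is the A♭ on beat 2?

Passing tone.

The harmony at that moment is G♭ major triad (G♭, B♭, D♭); A♭ is not a chord tone.
It is approached by step down from B♭ and left by step down to G♭.
Step in, step out in the same direction — a passing tone.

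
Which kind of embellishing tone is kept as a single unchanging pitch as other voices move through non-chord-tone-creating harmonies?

Pedal tone.

Approach: none. Departure: none — a single pitch is sustained while the chords change around it, passing through harmonies that do not contain it.
No melodic motion at all; the dissonance is created entirely by the moving harmonies against the stationary note — a pedal tone (pedal point).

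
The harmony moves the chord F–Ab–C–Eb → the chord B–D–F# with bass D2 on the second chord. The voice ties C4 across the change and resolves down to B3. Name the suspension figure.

At the second chord the bass is D2. The suspended C4 lies a seventh above the bass; after resolving down by step to B3, the interval above the bass becomes a sixth.
Suspension figures are named by those two intervals: 7–6.

7–6 suspension.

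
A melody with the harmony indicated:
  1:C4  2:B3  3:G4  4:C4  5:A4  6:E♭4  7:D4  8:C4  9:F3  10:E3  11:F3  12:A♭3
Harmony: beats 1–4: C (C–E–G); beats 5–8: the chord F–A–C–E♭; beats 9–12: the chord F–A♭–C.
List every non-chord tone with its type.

B3 (beat 2) — escape tone; D4 (beat 7) — passing tone; E3 (beat 10) — neighbor tone.

The harmony at that moment is C major triad (C, E, G); B3 is not a chord tone.
It is approached by step down from C4 and left by leap up to G4.
Step in, leap out — an escape tone.
The harmony at that moment is F dominant seventh chord (F, A, C, E♭); D4 is not a chord tone.
It is approached by step down from E♭4 and left by step down to C4.
Step in, step out in the same direction — a passing tone.
The harmony at that moment is F minor triad (F, A♭, C); E3 is not a chord tone.
It is approached by step down from F3 and left by step up to F3.
Step away and step back to the same note — a neighbor tone (lower neighbor).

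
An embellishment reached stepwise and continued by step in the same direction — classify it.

Passing tone.

Approach: by step. Departure: by step, continuing in the same direction.
Stepwise on both sides with no change of direction means the note fills in the space between two different chord tones — a passing tone. (Had it turned back to its starting note it would be a neighbor tone instead.)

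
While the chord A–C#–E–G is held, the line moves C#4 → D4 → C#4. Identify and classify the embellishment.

The harmony at that moment is A dominant seventh chord (A, C#, E, G); D4 is not a chord tone.
It is approached by step up from C#4 and left by step down to C#4.
Step away and step back to the same note — a neighbor tone (upper neighbor).

D4 is a neighbor tone.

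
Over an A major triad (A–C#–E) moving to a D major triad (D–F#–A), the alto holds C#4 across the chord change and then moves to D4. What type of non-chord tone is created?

The harmony at that moment is D major triad (D, F#, A); C#4 is not a chord tone.
It is held over (the same pitch as the preceding C#4) and left by step up to D4.
Held over from the previous chord and resolving up by step — a retardation.

C#4 is a retardation.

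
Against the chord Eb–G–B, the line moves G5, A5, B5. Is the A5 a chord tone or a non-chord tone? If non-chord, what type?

The harmony at that moment is Eb augmented triad (Eb, G, B); A5 is not a chord tone.
It is approached by step up from G5 and left by step up to B5.
Step in, step out in the same direction — a passing tone.

Non-chord tone — a passing tone.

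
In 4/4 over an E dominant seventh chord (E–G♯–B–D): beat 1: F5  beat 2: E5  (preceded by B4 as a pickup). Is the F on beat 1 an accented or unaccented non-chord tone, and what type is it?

The harmony at that moment is E dominant seventh chord (E, G♯, B, D); F5 is not a chord tone.
It is approached by leap up from B4 and left by step down to E5.
Leap in, step out — an appoggiatura.
It falls on the downbeat, so it is accented.

Accented appoggiatura.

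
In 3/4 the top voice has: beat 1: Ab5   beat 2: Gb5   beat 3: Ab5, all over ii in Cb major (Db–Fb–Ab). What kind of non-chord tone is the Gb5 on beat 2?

Lower neighbor tone.

The harmony at that moment is Db minor triad (Db, Fb, Ab); Gb5 is not a chord tone.
It is approached by step down from Ab5 and left by step up to Ab5.
Step away and step back to the same note — a neighbor tone (lower neighbor).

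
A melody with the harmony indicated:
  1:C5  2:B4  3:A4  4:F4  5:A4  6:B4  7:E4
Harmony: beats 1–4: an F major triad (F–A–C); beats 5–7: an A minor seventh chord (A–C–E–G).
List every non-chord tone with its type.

B4 (beat 2) — passing tone; B4 (beat 6) — escape tone.

The harmony at that moment is F major triad (F, A, C); B4 is not a chord tone.
It is approached by step down from C5 and left by step down to A4.
Step in, step out in the same direction — a passing tone.
The harmony at that moment is A minor seventh chord (A, C, E, G); B4 is not a chord tone.
It is approached by step up from A4 and left by leap down to E4.
Step in, leap out — an escape tone.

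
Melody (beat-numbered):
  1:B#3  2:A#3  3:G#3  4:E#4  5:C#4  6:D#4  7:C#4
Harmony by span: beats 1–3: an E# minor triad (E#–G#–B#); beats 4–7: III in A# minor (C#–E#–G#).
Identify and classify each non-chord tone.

The harmony at that moment is E# minor triad (E#, G#, B#); A#3 is not a chord tone.
It is approached by step down from B#3 and left by step down to G#3.
Step in, step out in the same direction — a passing tone.
The harmony at that moment is C# major triad (C#, E#, G#); D#4 is not a chord tone.
It is approached by step up from C#4 and left by step down to C#4.
Step away and step back to the same note — a neighbor tone (upper neighbor).

A#3 (beat 2) — passing tone; D#4 (beat 6) — neighbor tone.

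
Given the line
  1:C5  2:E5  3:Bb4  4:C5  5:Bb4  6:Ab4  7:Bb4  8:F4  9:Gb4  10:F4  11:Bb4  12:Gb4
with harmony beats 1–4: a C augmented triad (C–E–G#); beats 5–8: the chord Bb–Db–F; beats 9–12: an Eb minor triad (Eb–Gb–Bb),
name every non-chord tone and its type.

The harmony at that moment is C augmented triad (C, E, G#); Bb4 is not a chord tone.
It is approached by leap down from E5 and left by step up to C5.
Leap in, step out — an appoggiatura.
The harmony at that moment is Bb minor triad (Bb, Db, F); Ab4 is not a chord tone.
It is approached by step down from Bb4 and left by step up to Bb4.
Step away and step back to the same note — a neighbor tone (lower neighbor).
The harmony at that moment is Eb minor triad (Eb, Gb, Bb); F4 is not a chord tone.
It is approached by step down from Gb4 and left by leap up to Bb4.
Step in, leap out — an escape tone.

Bb4 (beat 3) — appoggiatura; Ab4 (beat 6) — neighbor tone; F4 (beat 10) — escape tone.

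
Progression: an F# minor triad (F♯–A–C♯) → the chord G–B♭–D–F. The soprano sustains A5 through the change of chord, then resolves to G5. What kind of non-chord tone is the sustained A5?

The harmony at that moment is G minor seventh chord (G, B♭, D, F); A5 is not a chord tone.
It is held over (the same pitch as the preceding A5) and left by step down to G5.
Held over from the previous chord and resolving down by step — a suspension.

A5 is a suspension.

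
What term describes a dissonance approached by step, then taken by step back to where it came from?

Neighbor tone.

Approach: by step. Departure: by step in the opposite direction, back to the starting pitch.
Stepwise on both sides but reversing to return to the same chord tone — a neighbor tone. (Had it continued onward in the same direction it would be a passing tone instead.)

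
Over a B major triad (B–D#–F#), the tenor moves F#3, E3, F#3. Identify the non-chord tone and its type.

E3 is a neighbor tone.

The harmony at that moment is B major triad (B, D#, F#); E3 is not a chord tone.
It is approached by step down from F#3 and left by step up to F#3.
Step away and step back to the same note — a neighbor tone (lower neighbor).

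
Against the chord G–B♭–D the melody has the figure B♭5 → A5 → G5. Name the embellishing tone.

A5 is a passing tone.

The harmony at that moment is G minor triad (G, B♭, D); A5 is not a chord tone.
It is approached by step down from B♭5 and left by step down to G5.
Step in, step out in the same direction — a passing tone.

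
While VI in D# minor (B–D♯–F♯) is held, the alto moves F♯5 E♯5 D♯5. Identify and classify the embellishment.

E♯5 is a passing tone.

The harmony at that moment is B major triad (B, D♯, F♯); E♯5 is not a chord tone.
It is approached by step down from F♯5 and left by step down to D♯5.
Step in, step out in the same direction — a passing tone.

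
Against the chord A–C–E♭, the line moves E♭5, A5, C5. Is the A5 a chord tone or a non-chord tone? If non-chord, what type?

Chord tone (the root of A diminished triad).

A diminished triad contains A, C, E♭; A is the root, so it is a chord tone.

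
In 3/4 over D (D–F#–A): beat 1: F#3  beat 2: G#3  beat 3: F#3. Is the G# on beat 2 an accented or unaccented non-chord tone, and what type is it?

The harmony at that moment is D major triad (D, F#, A); G#3 is not a chord tone.
It is approached by step up from F#3 and left by step down to F#3.
Step away and step back to the same note — a neighbor tone (upper neighbor).
It falls on a weak beat, so it is unaccented.

Unaccented neighbor tone.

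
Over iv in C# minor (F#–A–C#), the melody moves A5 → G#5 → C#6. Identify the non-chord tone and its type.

G#5 is an escape tone.

The harmony at that moment is F# minor triad (F#, A, C#); G#5 is not a chord tone.
It is approached by step down from A5 and left by leap up to C#6.
Step in, leap out — an escape tone.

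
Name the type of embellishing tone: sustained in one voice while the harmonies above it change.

Pedal tone.

Approach: none. Departure: none — a single pitch is sustained while the chords change around it, passing through harmonies that do not contain it.
No melodic motion at all; the dissonance is created entirely by the moving harmonies against the stationary note — a pedal tone (pedal point).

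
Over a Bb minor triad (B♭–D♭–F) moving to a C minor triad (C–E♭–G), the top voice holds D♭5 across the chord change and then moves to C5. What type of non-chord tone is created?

The harmony at that moment is C minor triad (C, E♭, G); D♭5 is not a chord tone.
It is held over (the same pitch as the preceding D♭5) and left by step down to C5.
Held over from the previous chord and resolving down by step — a suspension.

D♭5 is a suspension.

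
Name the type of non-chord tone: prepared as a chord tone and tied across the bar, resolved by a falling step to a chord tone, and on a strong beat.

Suspension.

Approach: by preparation — the pitch is first a chord tone, then held (tied or repeated) while the harmony changes under it. Departure: down by step. Metric position: strong.
A prepared dissonance that resolves downward by step — a suspension. (The same figure resolving upward would be a retardation.)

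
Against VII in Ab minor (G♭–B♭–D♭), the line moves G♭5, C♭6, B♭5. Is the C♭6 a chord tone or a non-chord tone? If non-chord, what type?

The harmony at that moment is G♭ major triad (G♭, B♭, D♭); C♭6 is not a chord tone.
It is approached by leap up from G♭5 and left by step down to B♭5.
Leap in, step out — an appoggiatura.

Non-chord tone — an appoggiatura.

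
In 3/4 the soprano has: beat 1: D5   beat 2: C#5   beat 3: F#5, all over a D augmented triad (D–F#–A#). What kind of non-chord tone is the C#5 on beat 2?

Escape tone.

The harmony at that moment is D augmented triad (D, F#, A#); C#5 is not a chord tone.
It is approached by step down from D5 and left by leap up to F#5.
Step in, leap out, on a weak beat — an escape tone.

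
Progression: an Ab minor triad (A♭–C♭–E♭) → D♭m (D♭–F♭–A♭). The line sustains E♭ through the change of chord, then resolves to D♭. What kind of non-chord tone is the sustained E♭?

E♭ is a suspension.

The harmony at that moment is D♭ minor triad (D♭, F♭, A♭); E♭ is not a chord tone.
It is held over (the same pitch as the preceding E♭) and left by step down to D♭.
Held over from the previous chord and resolving down by step — a suspension.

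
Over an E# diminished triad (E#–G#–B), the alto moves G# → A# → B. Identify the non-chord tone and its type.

A# is a passing tone.

The harmony at that moment is E# diminished triad (E#, G#, B); A# is not a chord tone.
It is approached by step up from G# and left by step up to B.
Step in, step out in the same direction — a passing tone.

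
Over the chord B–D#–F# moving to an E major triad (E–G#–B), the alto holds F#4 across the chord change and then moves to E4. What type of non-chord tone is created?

The harmony at that moment is E major triad (E, G#, B); F#4 is not a chord tone.
It is held over (the same pitch as the preceding F#4) and left by step down to E4.
Held over from the previous chord and resolving down by step — a suspension.

F#4 is a suspension.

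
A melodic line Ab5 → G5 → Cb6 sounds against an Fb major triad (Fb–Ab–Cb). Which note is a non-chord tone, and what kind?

G5 is an escape tone.

The harmony at that moment is Fb major triad (Fb, Ab, Cb); G5 is not a chord tone.
It is approached by step down from Ab5 and left by leap up to Cb6.
Step in, leap out — an escape tone.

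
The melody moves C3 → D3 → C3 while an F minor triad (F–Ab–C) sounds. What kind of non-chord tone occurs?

The harmony at that moment is F minor triad (F, Ab, C); D3 is not a chord tone.
It is approached by step up from C3 and left by step down to C3.
Step away and step back to the same note — a neighbor tone (upper neighbor).

D3 is a neighbor tone.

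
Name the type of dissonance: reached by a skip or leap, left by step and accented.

Approach: by leap. Departure: by step. Metric position: strong.
Leap in, step out, in a metrically strong position — an appoggiatura. (It is the mirror image of the escape tone, which steps in and leaps out from a weak position.)

Appoggiatura.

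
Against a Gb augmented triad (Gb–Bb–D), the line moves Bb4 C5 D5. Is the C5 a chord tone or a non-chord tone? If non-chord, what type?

The harmony at that moment is Gb augmented triad (Gb, Bb, D); C5 is not a chord tone.
It is approached by step up from Bb4 and left by step up to D5.
Step in, step out in the same direction — a passing tone.

Non-chord tone — a passing tone.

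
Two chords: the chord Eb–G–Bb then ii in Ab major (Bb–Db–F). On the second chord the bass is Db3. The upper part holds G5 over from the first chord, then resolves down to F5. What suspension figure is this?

4–3 suspension.

At the second chord the bass is Db3. The suspended G5 lies a fourth above the bass; after resolving down by step to F5, the interval above the bass becomes a third.
Suspension figures are named by those two intervals: 4–3.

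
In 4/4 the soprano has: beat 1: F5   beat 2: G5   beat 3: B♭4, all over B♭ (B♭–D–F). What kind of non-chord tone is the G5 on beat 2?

The harmony at that moment is B♭ major triad (B♭, D, F); G5 is not a chord tone.
It is approached by step up from F5 and left by leap down to B♭4.
Step in, leap out, on a weak beat — an escape tone.

Escape tone.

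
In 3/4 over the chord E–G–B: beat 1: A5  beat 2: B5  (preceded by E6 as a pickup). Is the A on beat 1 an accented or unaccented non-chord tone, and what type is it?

Accented appoggiatura.

The harmony at that moment is E minor triad (E, G, B); A5 is not a chord tone.
It is approached by leap down from E6 and left by step up to B5.
Leap in, step out — an appoggiatura.
It falls on the downbeat, so it is accented.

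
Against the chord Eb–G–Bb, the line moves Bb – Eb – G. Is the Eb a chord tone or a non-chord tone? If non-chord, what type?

Chord tone (the root of Eb major triad).

Eb major triad contains Eb, G, Bb; Eb is the root, so it is a chord tone.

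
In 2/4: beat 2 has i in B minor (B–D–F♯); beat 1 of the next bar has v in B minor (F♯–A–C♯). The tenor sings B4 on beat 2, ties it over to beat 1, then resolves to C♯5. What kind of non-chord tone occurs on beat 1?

The harmony at that moment is F♯ minor triad (F♯, A, C♯); B4 is not a chord tone.
It is held over (the same pitch as the preceding B4) and left by step up to C♯5.
Held over from the previous chord and resolving up by step — a retardation.

Retardation.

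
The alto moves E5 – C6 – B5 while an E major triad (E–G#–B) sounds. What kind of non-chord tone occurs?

The harmony at that moment is E major triad (E, G#, B); C6 is not a chord tone.
It is approached by leap up from E5 and left by step down to B5.
Leap in, step out — an appoggiatura.

C6 is an appoggiatura.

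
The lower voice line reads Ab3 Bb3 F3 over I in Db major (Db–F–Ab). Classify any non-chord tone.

The harmony at that moment is Db major triad (Db, F, Ab); Bb3 is not a chord tone.
It is approached by step up from Ab3 and left by leap down to F3.
Step in, leap out — an escape tone.

Bb3 is an escape tone.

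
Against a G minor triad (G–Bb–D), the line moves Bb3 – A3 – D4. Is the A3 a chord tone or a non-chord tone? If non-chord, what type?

The harmony at that moment is G minor triad (G, Bb, D); A3 is not a chord tone.
It is approached by step down from Bb3 and left by leap up to D4.
Step in, leap out — an escape tone.

Non-chord tone — an escape tone.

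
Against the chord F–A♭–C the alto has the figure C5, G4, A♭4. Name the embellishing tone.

The harmony at that moment is F minor triad (F, A♭, C); G4 is not a chord tone.
It is approached by leap down from C5 and left by step up to A♭4.
Leap in, step out — an appoggiatura.

G4 is an appoggiatura.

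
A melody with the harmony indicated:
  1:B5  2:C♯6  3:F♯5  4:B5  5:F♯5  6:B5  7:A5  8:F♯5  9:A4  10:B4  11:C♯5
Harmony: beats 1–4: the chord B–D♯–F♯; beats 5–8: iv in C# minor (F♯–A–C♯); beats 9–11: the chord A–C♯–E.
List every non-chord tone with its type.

C♯6 (beat 2) — escape tone; B5 (beat 6) — appoggiatura; B4 (beat 10) — passing tone.

The harmony at that moment is B major triad (B, D♯, F♯); C♯6 is not a chord tone.
It is approached by step up from B5 and left by leap down to F♯5.
Step in, leap out — an escape tone.
The harmony at that moment is F♯ minor triad (F♯, A, C♯); B5 is not a chord tone.
It is approached by leap up from F♯5 and left by step down to A5.
Leap in, step out — an appoggiatura.
The harmony at that moment is A major triad (A, C♯, E); B4 is not a chord tone.
It is approached by step up from A4 and left by step up to C♯5.
Step in, step out in the same direction — a passing tone.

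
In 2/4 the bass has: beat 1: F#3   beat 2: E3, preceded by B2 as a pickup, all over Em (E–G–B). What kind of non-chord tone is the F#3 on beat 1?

The harmony at that moment is E minor triad (E, G, B); F#3 is not a chord tone.
It is approached by leap up from B2 and left by step down to E3.
Leap in, step out, metrically accented — an appoggiatura.

Appoggiatura.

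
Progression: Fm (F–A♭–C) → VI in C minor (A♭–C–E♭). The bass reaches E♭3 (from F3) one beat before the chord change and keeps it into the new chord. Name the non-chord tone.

The harmony at that moment is F minor triad (F, A♭, C); E♭3 is not a chord tone.
It is approached by step down from F3 and then sustained as the same pitch into the next harmony.
Arriving early and becoming a chord tone when the harmony changes — an anticipation.

E♭3 is an anticipation.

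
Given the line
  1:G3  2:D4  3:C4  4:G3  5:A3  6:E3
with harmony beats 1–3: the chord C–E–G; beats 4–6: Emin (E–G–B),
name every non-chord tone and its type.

The harmony at that moment is C major triad (C, E, G); D4 is not a chord tone.
It is approached by leap up from G3 and left by step down to C4.
Leap in, step out — an appoggiatura.
The harmony at that moment is E minor triad (E, G, B); A3 is not a chord tone.
It is approached by step up from G3 and left by leap down to E3.
Step in, leap out — an escape tone.

D4 (beat 2) — appoggiatura; A3 (beat 5) — escape tone.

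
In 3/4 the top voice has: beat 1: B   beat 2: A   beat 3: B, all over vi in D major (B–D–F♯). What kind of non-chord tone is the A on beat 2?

Lower neighbor tone.

The harmony at that moment is B minor triad (B, D, F♯); A is not a chord tone.
It is approached by step down from B and left by step up to B.
Step away and step back to the same note — a neighbor tone (lower neighbor).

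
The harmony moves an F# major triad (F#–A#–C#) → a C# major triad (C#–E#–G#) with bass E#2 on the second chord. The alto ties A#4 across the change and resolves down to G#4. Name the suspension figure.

4–3 suspension.

At the second chord the bass is E#2. The suspended A#4 lies a fourth above the bass; after resolving down by step to G#4, the interval above the bass becomes a third.
Suspension figures are named by those two intervals: 4–3.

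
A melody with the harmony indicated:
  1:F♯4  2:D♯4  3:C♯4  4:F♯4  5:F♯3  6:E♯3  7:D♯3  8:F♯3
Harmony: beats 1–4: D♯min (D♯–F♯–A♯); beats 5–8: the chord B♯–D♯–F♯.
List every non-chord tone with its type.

The harmony at that moment is D♯ minor triad (D♯, F♯, A♯); C♯4 is not a chord tone.
It is approached by step down from D♯4 and left by leap up to F♯4.
Step in, leap out — an escape tone.
The harmony at that moment is B♯ diminished triad (B♯, D♯, F♯); E♯3 is not a chord tone.
It is approached by step down from F♯3 and left by step down to D♯3.
Step in, step out in the same direction — a passing tone.

C♯4 (beat 3) — escape tone; E♯3 (beat 6) — passing tone.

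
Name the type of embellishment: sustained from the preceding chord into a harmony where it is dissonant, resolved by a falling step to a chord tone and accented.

Suspension.

Approach: by preparation — the pitch is first a chord tone, then held (tied or repeated) while the harmony changes under it. Departure: down by step. Metric position: strong.
A prepared dissonance that resolves downward by step — a suspension. (The same figure resolving upward would be a retardation.)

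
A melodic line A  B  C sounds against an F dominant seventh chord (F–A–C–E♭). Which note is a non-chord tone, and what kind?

The harmony at that moment is F dominant seventh chord (F, A, C, E♭); B is not a chord tone.
It is approached by step up from A and left by step up to C.
Step in, step out in the same direction — a passing tone.

B is a passing tone.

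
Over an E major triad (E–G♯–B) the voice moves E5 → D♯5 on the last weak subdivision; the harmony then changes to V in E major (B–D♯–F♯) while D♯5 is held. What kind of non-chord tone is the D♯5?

D♯5 is an anticipation.

The harmony at that moment is E major triad (E, G♯, B); D♯5 is not a chord tone.
It is approached by step down from E5 and then sustained as the same pitch into the next harmony.
Arriving early and becoming a chord tone when the harmony changes — an anticipation.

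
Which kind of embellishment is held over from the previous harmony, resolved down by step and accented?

Suspension.

Approach: by preparation — the pitch is first a chord tone, then held (tied or repeated) while the harmony changes under it. Departure: down by step. Metric position: strong.
A prepared dissonance that resolves downward by step — a suspension. (The same figure resolving upward would be a retardation.)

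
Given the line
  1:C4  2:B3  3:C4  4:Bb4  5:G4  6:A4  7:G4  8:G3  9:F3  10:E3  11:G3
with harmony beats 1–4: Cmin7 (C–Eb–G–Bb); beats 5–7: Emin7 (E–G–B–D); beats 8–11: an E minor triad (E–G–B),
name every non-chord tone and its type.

The harmony at that moment is C minor seventh chord (C, Eb, G, Bb); B3 is not a chord tone.
It is approached by step down from C4 and left by step up to C4.
Step away and step back to the same note — a neighbor tone (lower neighbor).
The harmony at that moment is E minor seventh chord (E, G, B, D); A4 is not a chord tone.
It is approached by step up from G4 and left by step down to G4.
Step away and step back to the same note — a neighbor tone (upper neighbor).
The harmony at that moment is E minor triad (E, G, B); F3 is not a chord tone.
It is approached by step down from G3 and left by step down to E3.
Step in, step out in the same direction — a passing tone.

B3 (beat 2) — neighbor tone; A4 (beat 6) — neighbor tone; F3 (beat 9) — passing tone.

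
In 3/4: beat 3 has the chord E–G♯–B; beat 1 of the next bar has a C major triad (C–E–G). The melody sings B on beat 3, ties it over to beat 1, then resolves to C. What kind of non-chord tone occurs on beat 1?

Retardation.

The harmony at that moment is C major triad (C, E, G); B is not a chord tone.
It is held over (the same pitch as the preceding B) and left by step up to C.
Held over from the previous chord and resolving up by step — a retardation.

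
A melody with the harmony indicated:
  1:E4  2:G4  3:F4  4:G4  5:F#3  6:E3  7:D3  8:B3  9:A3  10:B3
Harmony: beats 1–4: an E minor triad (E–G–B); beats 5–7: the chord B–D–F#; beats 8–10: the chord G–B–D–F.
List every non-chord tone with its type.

The harmony at that moment is E minor triad (E, G, B); F4 is not a chord tone.
It is approached by step down from G4 and left by step up to G4.
Step away and step back to the same note — a neighbor tone (lower neighbor).
The harmony at that moment is B minor triad (B, D, F#); E3 is not a chord tone.
It is approached by step down from F#3 and left by step down to D3.
Step in, step out in the same direction — a passing tone.
The harmony at that moment is G dominant seventh chord (G, B, D, F); A3 is not a chord tone.
It is approached by step down from B3 and left by step up to B3.
Step away and step back to the same note — a neighbor tone (lower neighbor).

F4 (beat 3) — neighbor tone; E3 (beat 6) — passing tone; A3 (beat 9) — neighbor tone.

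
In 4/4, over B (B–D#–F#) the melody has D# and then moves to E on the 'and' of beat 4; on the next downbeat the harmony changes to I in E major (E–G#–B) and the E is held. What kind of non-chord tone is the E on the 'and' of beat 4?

The harmony at that moment is B major triad (B, D#, F#); E is not a chord tone.
It is approached by step up from D# and then sustained as the same pitch into the next harmony.
Arriving early and becoming a chord tone when the harmony changes — an anticipation.

Anticipation.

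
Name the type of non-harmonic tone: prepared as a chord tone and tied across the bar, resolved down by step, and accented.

Suspension.

Approach: by preparation — the pitch is first a chord tone, then held (tied or repeated) while the harmony changes under it. Departure: down by step. Metric position: strong.
A prepared dissonance that resolves downward by step — a suspension. (The same figure resolving upward would be a retardation.)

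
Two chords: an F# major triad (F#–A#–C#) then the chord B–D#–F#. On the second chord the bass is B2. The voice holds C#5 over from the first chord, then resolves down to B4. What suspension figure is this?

At the second chord the bass is B2. The suspended C#5 lies a ninth above the bass; after resolving down by step to B4, the interval above the bass becomes an octave.
Suspension figures are named by those two intervals: 9–8.

9–8 suspension.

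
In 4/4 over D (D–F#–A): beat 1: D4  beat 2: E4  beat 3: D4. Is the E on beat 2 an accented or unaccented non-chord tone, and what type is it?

Unaccented neighbor tone.

The harmony at that moment is D major triad (D, F#, A); E4 is not a chord tone.
It is approached by step up from D4 and left by step down to D4.
Step away and step back to the same note — a neighbor tone (upper neighbor).
It falls on a weak beat, so it is unaccented.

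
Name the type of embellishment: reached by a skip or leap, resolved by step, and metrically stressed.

Appoggiatura.

Approach: by leap. Departure: by step. Metric position: strong.
Leap in, step out, in a metrically strong position — an appoggiatura. (It is the mirror image of the escape tone, which steps in and leaps out from a weak position.)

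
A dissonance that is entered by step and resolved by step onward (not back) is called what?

Passing tone.

Approach: by step. Departure: by step, continuing in the same direction.
Stepwise on both sides with no change of direction means the note fills in the space between two different chord tones — a passing tone. (Had it turned back to its starting note it would be a neighbor tone instead.)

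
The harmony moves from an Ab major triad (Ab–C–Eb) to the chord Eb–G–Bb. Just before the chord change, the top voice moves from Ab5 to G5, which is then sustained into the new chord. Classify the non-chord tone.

G5 is an anticipation.

The harmony at that moment is Ab major triad (Ab, C, Eb); G5 is not a chord tone.
It is approached by step down from Ab5 and then sustained as the same pitch into the next harmony.
Arriving early and becoming a chord tone when the harmony changes — an anticipation.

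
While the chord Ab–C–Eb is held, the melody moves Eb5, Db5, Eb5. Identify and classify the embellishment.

The harmony at that moment is Ab major triad (Ab, C, Eb); Db5 is not a chord tone.
It is approached by step down from Eb5 and left by step up to Eb5.
Step away and step back to the same note — a neighbor tone (lower neighbor).

Db5 is a neighbor tone.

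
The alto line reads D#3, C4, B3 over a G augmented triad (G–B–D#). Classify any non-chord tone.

The harmony at that moment is G augmented triad (G, B, D#); C4 is not a chord tone.
It is approached by leap up from D#3 and left by step down to B3.
Leap in, step out — an appoggiatura.

C4 is an appoggiatura.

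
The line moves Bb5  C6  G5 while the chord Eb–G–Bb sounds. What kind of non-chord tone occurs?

C6 is an escape tone.

The harmony at that moment is Eb major triad (Eb, G, Bb); C6 is not a chord tone.
It is approached by step up from Bb5 and left by leap down to G5.
Step in, leap out — an escape tone.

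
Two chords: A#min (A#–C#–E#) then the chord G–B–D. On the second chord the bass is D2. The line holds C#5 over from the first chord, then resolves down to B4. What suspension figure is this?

At the second chord the bass is D2. The suspended C#5 lies a seventh above the bass; after resolving down by step to B4, the interval above the bass becomes a sixth.
Suspension figures are named by those two intervals: 7–6.

7–6 suspension.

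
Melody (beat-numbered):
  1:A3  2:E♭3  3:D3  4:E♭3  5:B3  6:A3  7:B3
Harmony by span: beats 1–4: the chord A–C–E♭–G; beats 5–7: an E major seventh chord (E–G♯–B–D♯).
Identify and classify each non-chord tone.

D3 (beat 3) — neighbor tone; A3 (beat 6) — neighbor tone.

The harmony at that moment is A half-diminished seventh chord (A, C, E♭, G); D3 is not a chord tone.
It is approached by step down from E♭3 and left by step up to E♭3.
Step away and step back to the same note — a neighbor tone (lower neighbor).
The harmony at that moment is E major seventh chord (E, G♯, B, D♯); A3 is not a chord tone.
It is approached by step down from B3 and left by step up to B3.
Step away and step back to the same note — a neighbor tone (lower neighbor).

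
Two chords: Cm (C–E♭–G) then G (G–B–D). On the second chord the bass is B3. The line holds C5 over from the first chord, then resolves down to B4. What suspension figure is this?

9–8 suspension.

At the second chord the bass is B3. The suspended C5 lies a ninth above the bass; after resolving down by step to B4, the interval above the bass becomes an octave.
Suspension figures are named by those two intervals: 9–8.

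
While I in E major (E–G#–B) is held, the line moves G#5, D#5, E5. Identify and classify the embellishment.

The harmony at that moment is E major triad (E, G#, B); D#5 is not a chord tone.
It is approached by leap down from G#5 and left by step up to E5.
Leap in, step out — an appoggiatura.

D#5 is an appoggiatura.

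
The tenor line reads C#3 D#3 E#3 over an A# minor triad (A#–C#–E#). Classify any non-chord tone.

The harmony at that moment is A# minor triad (A#, C#, E#); D#3 is not a chord tone.
It is approached by step up from C#3 and left by step up to E#3.
Step in, step out in the same direction — a passing tone.

D#3 is a passing tone.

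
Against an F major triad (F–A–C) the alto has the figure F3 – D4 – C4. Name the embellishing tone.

D4 is an appoggiatura.

The harmony at that moment is F major triad (F, A, C); D4 is not a chord tone.
It is approached by leap up from F3 and left by step down to C4.
Leap in, step out — an appoggiatura.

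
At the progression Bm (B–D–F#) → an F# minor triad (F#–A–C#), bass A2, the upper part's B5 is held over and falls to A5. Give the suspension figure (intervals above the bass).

At the second chord the bass is A2. The suspended B5 lies a ninth above the bass; after resolving down by step to A5, the interval above the bass becomes an octave.
Suspension figures are named by those two intervals: 9–8.

9–8 suspension.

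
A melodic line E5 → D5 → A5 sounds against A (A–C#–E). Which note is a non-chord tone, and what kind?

D5 is an escape tone.

The harmony at that moment is A major triad (A, C#, E); D5 is not a chord tone.
It is approached by step down from E5 and left by leap up to A5.
Step in, leap out — an escape tone.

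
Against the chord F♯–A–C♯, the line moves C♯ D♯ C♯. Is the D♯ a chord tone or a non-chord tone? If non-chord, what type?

The harmony at that moment is F♯ minor triad (F♯, A, C♯); D♯ is not a chord tone.
It is approached by step up from C♯ and left by step down to C♯.
Step away and step back to the same note — a neighbor tone (upper neighbor).

Non-chord tone — a neighbor tone.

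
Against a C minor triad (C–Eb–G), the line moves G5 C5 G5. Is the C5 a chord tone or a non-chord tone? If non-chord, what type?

Chord tone (the root of C minor triad).

C minor triad contains C, Eb, G; C is the root, so it is a chord tone.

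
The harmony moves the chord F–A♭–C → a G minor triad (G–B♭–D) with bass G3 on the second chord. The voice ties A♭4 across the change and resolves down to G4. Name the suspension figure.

At the second chord the bass is G3. The suspended A♭4 lies a ninth above the bass; after resolving down by step to G4, the interval above the bass becomes an octave.
Suspension figures are named by those two intervals: 9–8.

9–8 suspension.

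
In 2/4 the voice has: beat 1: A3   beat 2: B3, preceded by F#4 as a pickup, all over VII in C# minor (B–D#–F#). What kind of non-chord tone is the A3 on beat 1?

Appoggiatura.

The harmony at that moment is B major triad (B, D#, F#); A3 is not a chord tone.
It is approached by leap down from F#4 and left by step up to B3.
Leap in, step out, metrically accented — an appoggiatura.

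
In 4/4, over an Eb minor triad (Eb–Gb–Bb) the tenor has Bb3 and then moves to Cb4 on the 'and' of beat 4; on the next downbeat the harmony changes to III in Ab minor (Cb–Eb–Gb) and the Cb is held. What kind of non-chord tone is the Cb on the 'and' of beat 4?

Anticipation.

The harmony at that moment is Eb minor triad (Eb, Gb, Bb); Cb4 is not a chord tone.
It is approached by step up from Bb3 and then sustained as the same pitch into the next harmony.
Arriving early and becoming a chord tone when the harmony changes — an anticipation.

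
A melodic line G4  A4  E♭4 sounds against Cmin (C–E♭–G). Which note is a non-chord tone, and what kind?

The harmony at that moment is C minor triad (C, E♭, G); A4 is not a chord tone.
It is approached by step up from G4 and left by leap down to E♭4.
Step in, leap out — an escape tone.

A4 is an escape tone.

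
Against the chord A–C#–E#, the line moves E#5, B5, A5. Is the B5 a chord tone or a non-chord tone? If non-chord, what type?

The harmony at that moment is A augmented triad (A, C#, E#); B5 is not a chord tone.
It is approached by leap up from E#5 and left by step down to A5.
Leap in, step out — an appoggiatura.

Non-chord tone — an appoggiatura.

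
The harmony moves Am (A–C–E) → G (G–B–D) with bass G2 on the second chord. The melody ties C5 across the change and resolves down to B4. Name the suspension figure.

At the second chord the bass is G2. The suspended C5 lies a fourth above the bass; after resolving down by step to B4, the interval above the bass becomes a third.
Suspension figures are named by those two intervals: 4–3.

4–3 suspension.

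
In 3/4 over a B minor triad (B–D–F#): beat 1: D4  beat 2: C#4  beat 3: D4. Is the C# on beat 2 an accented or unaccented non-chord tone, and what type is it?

The harmony at that moment is B minor triad (B, D, F#); C#4 is not a chord tone.
It is approached by step down from D4 and left by step up to D4.
Step away and step back to the same note — a neighbor tone (lower neighbor).
It falls on a weak beat, so it is unaccented.

Unaccented neighbor tone.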